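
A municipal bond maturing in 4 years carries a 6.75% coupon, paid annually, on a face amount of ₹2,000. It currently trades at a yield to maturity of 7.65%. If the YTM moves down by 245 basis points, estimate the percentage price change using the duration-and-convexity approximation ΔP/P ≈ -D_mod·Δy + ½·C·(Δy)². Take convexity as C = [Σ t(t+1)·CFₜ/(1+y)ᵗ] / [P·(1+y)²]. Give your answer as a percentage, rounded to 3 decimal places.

+8.716%

With y = 0.0765:
  t   CF        PV=CF/(1+0.0765)^t    t·PV        t(t+1)·PV
  1       135.00       125.4064       125.4064         250.8128
  2       135.00       116.4946       232.9891         698.9674
  3       135.00       108.2160       324.6481       1,298.5926
  4     2,135.00     1,589.7973     6,359.1890      31,795.9451
  Σ                  1,939.9143     7,042.2327      34,044.3179
P = 1,939.9143; D_Mac = 3.63018 yrs; D_mod = 3.37220 yrs; C = 15.14377.
Duration effect: -3.37220 × (-0.0245) = +0.082619
Convexity effect: 0.5 × 15.14377 × (-0.0245)² = +0.0045450
ΔP/P ≈ +0.082619 + 0.0045450 = +0.087164 = +8.7164%.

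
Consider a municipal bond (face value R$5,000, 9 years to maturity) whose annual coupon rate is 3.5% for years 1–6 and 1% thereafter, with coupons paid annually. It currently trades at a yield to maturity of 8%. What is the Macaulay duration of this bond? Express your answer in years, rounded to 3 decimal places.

7.609 years

Periodic yield y = 0.08. Discount each cash flow and weight by its year:
  t   CF        PV=CF/(1+0.08)^t    t·PV
  1       175.00       162.0370       162.0370
  2       175.00       150.0343       300.0686
  3       175.00       138.9206       416.7619
  4       175.00       128.6302       514.5209
  5       175.00       119.1021       595.5103
  6       175.00       110.2797       661.6781
  7        50.00        29.1745       204.2216
  8        50.00        27.0134       216.1076
  9     5,050.00     2,526.2573    22,736.3156
  Σ                  3,391.4492    25,807.2216
Price P = Σ PV = 3,391.4492.
Macaulay duration = Σ(t·PV) / P = 25,807.2216 / 3,391.4492 = 7.60950 years.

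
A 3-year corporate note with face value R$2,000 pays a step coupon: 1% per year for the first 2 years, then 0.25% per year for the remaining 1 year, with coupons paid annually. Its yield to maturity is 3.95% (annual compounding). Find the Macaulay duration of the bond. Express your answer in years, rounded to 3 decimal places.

2.969 years

Periodic yield y = 0.0395. Discount each cash flow and weight by its year:
  t   CF        PV=CF/(1+0.0395)^t    t·PV
  1        20.00        19.2400        19.2400
  2        20.00        18.5089        37.0178
  3     2,005.00     1,785.0110     5,355.0330
  Σ                  1,822.7599     5,411.2908
Price P = Σ PV = 1,822.7599.
Macaulay duration = Σ(t·PV) / P = 5,411.2908 / 1,822.7599 = 2.96873 years.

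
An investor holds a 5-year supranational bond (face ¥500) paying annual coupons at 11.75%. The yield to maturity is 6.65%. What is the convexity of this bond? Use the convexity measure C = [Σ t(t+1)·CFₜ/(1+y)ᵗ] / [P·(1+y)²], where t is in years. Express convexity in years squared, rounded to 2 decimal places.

20.41

With y = 0.0665:
  t   CF        PV=CF/(1+0.0665)^t    t·PV        t(t+1)·PV
  1        58.75        55.0867        55.0867         110.1735
  2        58.75        51.6519       103.3038         309.9113
  3        58.75        48.4312       145.2936         581.1745
  4        58.75        45.4114       181.6454         908.2270
  5       558.75       404.9610     2,024.8052      12,148.8310
  Σ                    605.5422     2,510.1347      14,058.3173
P = 605.5422.
Convexity = Σ t(t+1)·PV / [P·(1+y)²] = 14,058.3173 / (605.5422 × 1.137422) = 20.41114.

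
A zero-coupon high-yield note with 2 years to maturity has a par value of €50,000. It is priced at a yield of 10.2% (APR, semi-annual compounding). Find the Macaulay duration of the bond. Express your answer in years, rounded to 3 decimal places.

2.000 years

A zero-coupon bond has a single cash flow at maturity, so its Macaulay duration equals its maturity: 2 years.
(Equivalently: 4 semi-annual periods ÷ 2 = 2 years.)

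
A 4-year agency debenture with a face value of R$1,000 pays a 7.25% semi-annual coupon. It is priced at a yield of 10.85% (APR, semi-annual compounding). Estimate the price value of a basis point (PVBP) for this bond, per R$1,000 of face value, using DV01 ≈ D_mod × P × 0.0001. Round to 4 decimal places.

R$0.2948

Periodic yield y = 0.05425.
  t   CF        PV=CF/(1+0.05425)^t    t·PV
  1        36.25        34.3846        34.3846
  2        36.25        32.6153        65.2305
  3        36.25        30.9369        92.8108
  4        36.25        29.3450       117.3799
  5        36.25        27.8349       139.1746
  6        36.25        26.4026       158.4155
  7        36.25        25.0439       175.3076
  8     1,036.25       679.0718     5,432.5740
  Σ                    885.6350     6,215.2775
P = 885.6350; D_Mac = 7.01788 half-year periods = 3.50894 yrs; D_mod = 3.32837 yrs.
DV01 ≈ 3.32837 × 885.6350 × 0.0001 = 0.294772.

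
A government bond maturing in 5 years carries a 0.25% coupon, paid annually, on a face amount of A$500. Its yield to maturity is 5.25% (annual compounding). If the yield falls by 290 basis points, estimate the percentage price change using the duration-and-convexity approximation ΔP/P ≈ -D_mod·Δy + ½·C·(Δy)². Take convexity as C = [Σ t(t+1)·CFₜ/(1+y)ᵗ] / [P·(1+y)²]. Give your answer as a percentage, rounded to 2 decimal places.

With y = 0.0525:
  t   CF        PV=CF/(1+0.0525)^t    t·PV        t(t+1)·PV
  1         1.25         1.1876         1.1876           2.3753
  2         1.25         1.1284         2.2568           6.7704
  3         1.25         1.0721         3.2164          12.8654
  4         1.25         1.0186         4.0746          20.3728
  5       501.25       388.1002     1,940.5010      11,643.0059
  Σ                    392.5070     1,951.2364      11,685.3899
P = 392.5070; D_Mac = 4.97121 yrs; D_mod = 4.72324 yrs; C = 26.87519.
Duration effect: -4.72324 × (-0.029) = +0.136974
Convexity effect: 0.5 × 26.87519 × (-0.029)² = +0.0113010
ΔP/P ≈ +0.136974 + 0.0113010 = +0.148275 = +14.8275%.

+14.83%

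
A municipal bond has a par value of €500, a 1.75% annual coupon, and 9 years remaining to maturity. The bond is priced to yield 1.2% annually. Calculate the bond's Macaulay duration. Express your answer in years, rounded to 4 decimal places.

8.4214 years

Periodic yield y = 0.012. Discount each cash flow and weight by its year:
  t   CF        PV=CF/(1+0.012)^t    t·PV
  1         8.75         8.6462         8.6462
  2         8.75         8.5437        17.0874
  3         8.75         8.4424        25.3272
  4         8.75         8.3423        33.3692
  5         8.75         8.2434        41.2169
  6         8.75         8.1456        48.8738
  7         8.75         8.0490        56.3433
  8         8.75         7.9536        63.6288
  9       508.75       456.9617     4,112.6554
  Σ                    523.3281     4,407.1484
Price P = Σ PV = 523.3281.
Macaulay duration = Σ(t·PV) / P = 4,407.1484 / 523.3281 = 8.42139 years.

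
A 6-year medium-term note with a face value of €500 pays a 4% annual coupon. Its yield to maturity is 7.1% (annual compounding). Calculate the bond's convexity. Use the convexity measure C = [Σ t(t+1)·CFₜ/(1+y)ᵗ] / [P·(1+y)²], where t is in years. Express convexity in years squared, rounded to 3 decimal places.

31.774

With y = 0.071:
  t   CF        PV=CF/(1+0.071)^t    t·PV        t(t+1)·PV
  1        20.00        18.6741        18.6741          37.3483
  2        20.00        17.4362        34.8723         104.6170
  3        20.00        16.2803        48.8408         195.3632
  4        20.00        15.2010        60.8040         304.0200
  5        20.00        14.1933        70.9664         425.7983
  6       520.00       344.5613     2,067.3679      14,471.5753
  Σ                    426.3462     2,301.5256      15,538.7221
P = 426.3462.
Convexity = Σ t(t+1)·PV / [P·(1+y)²] = 15,538.7221 / (426.3462 × 1.147041) = 31.77415.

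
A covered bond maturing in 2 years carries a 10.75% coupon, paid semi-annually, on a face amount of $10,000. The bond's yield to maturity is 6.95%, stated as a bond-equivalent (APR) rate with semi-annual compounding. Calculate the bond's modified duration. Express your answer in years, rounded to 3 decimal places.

1.795 years

Periodic yield y = 0.03475. First find Macaulay duration:
  t   CF        PV=CF/(1+0.03475)^t    t·PV
  1       537.50       519.4491       519.4491
  2       537.50       502.0045     1,004.0090
  3       537.50       485.1457     1,455.4370
  4    10,537.50     9,191.7001    36,766.8005
  Σ                 10,698.2994    39,745.6956
P = 10,698.2994; Macaulay duration = 39,745.6956 / 10,698.2994 = 3.71514 half-year periods = 1.85757 years.
Modified duration = D_Mac / (1 + y) = 1.85757 / 1.03475 = 1.79519 years.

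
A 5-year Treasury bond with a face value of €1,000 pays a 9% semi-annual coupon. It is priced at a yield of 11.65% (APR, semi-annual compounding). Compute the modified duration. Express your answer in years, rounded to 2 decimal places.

3.86 years

Periodic yield y = 0.05825. First find Macaulay duration:
  t   CF        PV=CF/(1+0.05825)^t    t·PV
  1        45.00        42.5230        42.5230
  2        45.00        40.1824        80.3648
  3        45.00        37.9706       113.9119
  4        45.00        35.8806       143.5223
  5        45.00        33.9056       169.5279
  6        45.00        32.0393       192.2357
  7        45.00        30.2757       211.9301
  8        45.00        28.6092       228.8739
  9        45.00        27.0345       243.3103
  10    1,045.00       593.2442     5,932.4422
  Σ                    901.6652     7,358.6422
P = 901.6652; Macaulay duration = 7,358.6422 / 901.6652 = 8.16117 half-year periods = 4.08058 years.
Modified duration = D_Mac / (1 + y) = 4.08058 / 1.05825 = 3.85597 years.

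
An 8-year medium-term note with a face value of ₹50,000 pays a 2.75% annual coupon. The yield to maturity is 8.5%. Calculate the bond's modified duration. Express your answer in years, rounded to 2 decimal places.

6.54 years

Periodic yield y = 0.085. First find Macaulay duration:
  t   CF        PV=CF/(1+0.085)^t    t·PV
  1     1,375.00     1,267.2811     1,267.2811
  2     1,375.00     1,168.0010     2,336.0020
  3     1,375.00     1,076.4986     3,229.4959
  4     1,375.00       992.1646     3,968.6586
  5     1,375.00       914.4375     4,572.1873
  6     1,375.00       842.7995     5,056.7970
  7     1,375.00       776.7737     5,437.4161
  8    51,375.00    26,749.3929   213,995.1430
  Σ                 33,787.3490   239,862.9810
P = 33,787.3490; Macaulay duration = 239,862.9810 / 33,787.3490 = 7.09920 years.
Modified duration = D_Mac / (1 + y) = 7.09920 / 1.085 = 6.54304 years.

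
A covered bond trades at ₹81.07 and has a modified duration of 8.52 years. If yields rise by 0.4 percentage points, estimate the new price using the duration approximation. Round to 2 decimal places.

Duration approximation: ΔP/P ≈ -D_mod · Δy = -8.52 × (+0.004) = -0.034080.
New price ≈ 81.07 × (1 - 0.034080) = 78.3071344.

₹78.31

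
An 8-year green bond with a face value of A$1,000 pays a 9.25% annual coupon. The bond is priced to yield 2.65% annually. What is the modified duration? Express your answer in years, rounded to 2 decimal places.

6.21 years

Periodic yield y = 0.0265. First find Macaulay duration:
  t   CF        PV=CF/(1+0.0265)^t    t·PV
  1        92.50        90.1120        90.1120
  2        92.50        87.7857       175.5714
  3        92.50        85.5194       256.5583
  4        92.50        83.3117       333.2467
  5        92.50        81.1609       405.8046
  6        92.50        79.0657       474.3941
  7        92.50        77.0245       539.1717
  8     1,092.50       886.2369     7,089.8950
  Σ                  1,470.2169     9,364.7539
P = 1,470.2169; Macaulay duration = 9,364.7539 / 1,470.2169 = 6.36964 years.
Modified duration = D_Mac / (1 + y) = 6.36964 / 1.0265 = 6.20520 years.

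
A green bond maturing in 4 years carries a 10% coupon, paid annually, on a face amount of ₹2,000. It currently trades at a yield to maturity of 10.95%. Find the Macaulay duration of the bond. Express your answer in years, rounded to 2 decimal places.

Periodic yield y = 0.1095. Discount each cash flow and weight by its year:
  t   CF        PV=CF/(1+0.1095)^t    t·PV
  1       200.00       180.2614       180.2614
  2       200.00       162.4708       324.9416
  3       200.00       146.4361       439.3082
  4     2,200.00     1,451.8223     5,807.2891
  Σ                  1,940.9905     6,751.8003
Price P = Σ PV = 1,940.9905.
Macaulay duration = Σ(t·PV) / P = 6,751.8003 / 1,940.9905 = 3.47853 years.

3.48 years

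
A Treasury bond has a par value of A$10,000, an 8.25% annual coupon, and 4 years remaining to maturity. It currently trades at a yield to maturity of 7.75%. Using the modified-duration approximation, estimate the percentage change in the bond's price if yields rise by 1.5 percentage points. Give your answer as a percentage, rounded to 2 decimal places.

-4.97%

Periodic yield y = 0.0775. Modified duration first:
  t   CF        PV=CF/(1+0.0775)^t    t·PV
  1       825.00       765.6613       765.6613
  2       825.00       710.5905     1,421.1810
  3       825.00       659.4807     1,978.4422
  4    10,825.00     8,030.7996    32,123.1985
  Σ                 10,166.5321    36,288.4829
P = 10,166.5321; D_Mac = 3.56941 yrs; D_mod = 3.56941/(1+0.0775) = 3.31267 yrs.
ΔP/P ≈ -D_mod · Δy = -3.31267 × (+0.015) = -0.049690 = -4.9690%.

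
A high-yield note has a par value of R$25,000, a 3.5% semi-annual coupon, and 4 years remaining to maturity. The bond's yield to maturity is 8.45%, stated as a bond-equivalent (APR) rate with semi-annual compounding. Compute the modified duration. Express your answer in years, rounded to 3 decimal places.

Periodic yield y = 0.04225. First find Macaulay duration:
  t   CF        PV=CF/(1+0.04225)^t    t·PV
  1       437.50       419.7649       419.7649
  2       437.50       402.7488       805.4976
  3       437.50       386.4224     1,159.2673
  4       437.50       370.7579     1,483.0317
  5       437.50       355.7284     1,778.6420
  6       437.50       341.3081     2,047.8488
  7       437.50       327.4724     2,292.3069
  8    25,437.50    18,268.3446   146,146.7571
  Σ                 20,872.5477   156,133.1164
P = 20,872.5477; Macaulay duration = 156,133.1164 / 20,872.5477 = 7.48031 half-year periods = 3.74015 years.
Modified duration = D_Mac / (1 + y) = 3.74015 / 1.04225 = 3.58854 years.

3.589 years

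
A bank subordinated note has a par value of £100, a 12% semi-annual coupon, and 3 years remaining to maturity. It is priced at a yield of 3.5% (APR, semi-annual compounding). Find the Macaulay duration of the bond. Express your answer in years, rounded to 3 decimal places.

Periodic yield y = 0.0175. Discount each cash flow and weight by its period:
  t   CF        PV=CF/(1+0.0175)^t    t·PV
  1         6.00         5.8968         5.8968
  2         6.00         5.7954        11.5908
  3         6.00         5.6957        17.0871
  4         6.00         5.5978        22.3910
  5         6.00         5.5015        27.5074
  6       106.00        95.5211       573.1267
  Σ                    124.0082       657.5998
Price P = Σ PV = 124.0082.
Macaulay duration = Σ(t·PV) / P = 657.5998 / 124.0082 = 5.30287 half-year periods.
In years: 5.30287 / 2 = 2.65144 years.

2.651 years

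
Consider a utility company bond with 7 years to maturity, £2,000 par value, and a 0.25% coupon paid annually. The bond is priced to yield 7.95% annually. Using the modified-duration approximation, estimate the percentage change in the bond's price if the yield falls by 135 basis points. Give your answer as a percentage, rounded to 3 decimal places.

+8.664%

Periodic yield y = 0.0795. Modified duration first:
  t   CF        PV=CF/(1+0.0795)^t    t·PV
  1         5.00         4.6318         4.6318
  2         5.00         4.2907         8.5813
  3         5.00         3.9747        11.9240
  4         5.00         3.6820        14.7279
  5         5.00         3.4108        17.0540
  6         5.00         3.1596        18.9577
  7     2,005.00     1,173.6966     8,215.8763
  Σ                  1,196.8461     8,291.7530
P = 1,196.8461; D_Mac = 6.92800 yrs; D_mod = 6.92800/(1+0.0795) = 6.41779 yrs.
ΔP/P ≈ -D_mod · Δy = -6.41779 × (-0.0135) = +0.086640 = +8.6640%.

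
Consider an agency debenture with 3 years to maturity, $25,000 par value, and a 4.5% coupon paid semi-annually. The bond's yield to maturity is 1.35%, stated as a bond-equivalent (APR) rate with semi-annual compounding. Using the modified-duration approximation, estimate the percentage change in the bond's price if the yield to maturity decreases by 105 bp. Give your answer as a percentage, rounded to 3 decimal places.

Periodic yield y = 0.00675. Modified duration first:
  t   CF        PV=CF/(1+0.00675)^t    t·PV
  1       562.50       558.7286       558.7286
  2       562.50       554.9825     1,109.9649
  3       562.50       551.2614     1,653.7843
  4       562.50       547.5654     2,190.2615
  5       562.50       543.8941     2,719.4704
  6    25,562.50    24,551.2436   147,307.4617
  Σ                 27,307.6755   155,539.6714
P = 27,307.6755; D_Mac = 5.69582 half-year periods = 2.84791 yrs; D_mod = 2.84791/(1+0.00675) = 2.82882 yrs.
ΔP/P ≈ -D_mod · Δy = -2.82882 × (-0.0105) = +0.029703 = +2.9703%.

+2.970%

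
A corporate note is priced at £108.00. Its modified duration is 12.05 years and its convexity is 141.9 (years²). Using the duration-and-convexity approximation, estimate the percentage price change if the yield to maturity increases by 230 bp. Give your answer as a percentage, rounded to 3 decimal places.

-23.962%

Duration effect: -D_mod·Δy = -12.05 × (+0.023) = -0.277150
Convexity effect: ½·C·(Δy)² = 0.5 × 141.9 × (0.023)² = +0.03753255
ΔP/P ≈ -0.277150 + 0.03753255 = -0.23961745
= -23.961745%.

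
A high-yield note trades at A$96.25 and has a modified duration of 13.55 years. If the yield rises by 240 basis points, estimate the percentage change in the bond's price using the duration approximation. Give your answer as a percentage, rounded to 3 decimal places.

Duration approximation: ΔP/P ≈ -D_mod · Δy = -13.55 × (+0.024) = -0.325200.
As a percentage: -32.5200%.

-32.520%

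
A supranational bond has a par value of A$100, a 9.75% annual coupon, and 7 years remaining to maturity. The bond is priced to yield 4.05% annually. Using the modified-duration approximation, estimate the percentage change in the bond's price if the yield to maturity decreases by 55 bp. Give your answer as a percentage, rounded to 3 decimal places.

+2.973%

Periodic yield y = 0.0405. Modified duration first:
  t   CF        PV=CF/(1+0.0405)^t    t·PV
  1         9.75         9.3705         9.3705
  2         9.75         9.0058        18.0115
  3         9.75         8.6552        25.9657
  4         9.75         8.3183        33.2733
  5         9.75         7.9946        39.9728
  6         9.75         7.6834        46.1003
  7       109.75        83.1208       581.8459
  Σ                    134.1486       754.5399
P = 134.1486; D_Mac = 5.62466 yrs; D_mod = 5.62466/(1+0.0405) = 5.40573 yrs.
ΔP/P ≈ -D_mod · Δy = -5.40573 × (-0.0055) = +0.029731 = +2.9731%.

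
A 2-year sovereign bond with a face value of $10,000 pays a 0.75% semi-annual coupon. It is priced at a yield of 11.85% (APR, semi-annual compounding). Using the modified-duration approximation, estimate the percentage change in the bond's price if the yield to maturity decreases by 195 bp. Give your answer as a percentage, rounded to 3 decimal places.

Periodic yield y = 0.05925. Modified duration first:
  t   CF        PV=CF/(1+0.05925)^t    t·PV
  1        37.50        35.4024        35.4024
  2        37.50        33.4221        66.8443
  3        37.50        31.5527        94.6580
  4    10,037.50     7,973.1818    31,892.7273
  Σ                  8,073.5590    32,089.6319
P = 8,073.5590; D_Mac = 3.97466 half-year periods = 1.98733 yrs; D_mod = 1.98733/(1+0.05925) = 1.87617 yrs.
ΔP/P ≈ -D_mod · Δy = -1.87617 × (-0.0195) = +0.036585 = +3.6585%.

+3.659%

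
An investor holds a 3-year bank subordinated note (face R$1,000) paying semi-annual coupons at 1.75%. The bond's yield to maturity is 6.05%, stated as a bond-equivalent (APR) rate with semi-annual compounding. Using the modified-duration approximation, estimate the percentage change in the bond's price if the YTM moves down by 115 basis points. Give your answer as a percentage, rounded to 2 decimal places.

Periodic yield y = 0.03025. Modified duration first:
  t   CF        PV=CF/(1+0.03025)^t    t·PV
  1         8.75         8.4931         8.4931
  2         8.75         8.2437        16.4874
  3         8.75         8.0017        24.0050
  4         8.75         7.7667        31.0669
  5         8.75         7.5387        37.6934
  6     1,008.75       843.5830     5,061.4979
  Σ                    883.6268     5,179.2436
P = 883.6268; D_Mac = 5.86135 half-year periods = 2.93067 yrs; D_mod = 2.93067/(1+0.03025) = 2.84462 yrs.
ΔP/P ≈ -D_mod · Δy = -2.84462 × (-0.0115) = +0.032713 = +3.2713%.

+3.27%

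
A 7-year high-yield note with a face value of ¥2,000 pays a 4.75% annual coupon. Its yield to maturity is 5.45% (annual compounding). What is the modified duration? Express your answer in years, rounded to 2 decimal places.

Periodic yield y = 0.0545. First find Macaulay duration:
  t   CF        PV=CF/(1+0.0545)^t    t·PV
  1        95.00        90.0901        90.0901
  2        95.00        85.4339       170.8679
  3        95.00        81.0184       243.0553
  4        95.00        76.8311       307.3246
  5        95.00        72.8603       364.3013
  6        95.00        69.0946       414.5676
  7     2,095.00     1,444.9670    10,114.7692
  Σ                  1,920.2955    11,704.9759
P = 1,920.2955; Macaulay duration = 11,704.9759 / 1,920.2955 = 6.09540 years.
Modified duration = D_Mac / (1 + y) = 6.09540 / 1.0545 = 5.78037 years.

5.78 years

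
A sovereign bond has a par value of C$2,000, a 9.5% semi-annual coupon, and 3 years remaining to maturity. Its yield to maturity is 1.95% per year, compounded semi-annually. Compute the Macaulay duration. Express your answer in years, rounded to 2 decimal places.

2.71 years

Periodic yield y = 0.00975. Discount each cash flow and weight by its period:
  t   CF        PV=CF/(1+0.00975)^t    t·PV
  1        95.00        94.0827        94.0827
  2        95.00        93.1742       186.3485
  3        95.00        92.2746       276.8237
  4        95.00        91.3836       365.5343
  5        95.00        90.5012       452.5060
  6     2,095.00     1,976.5184    11,859.1103
  Σ                  2,437.9347    13,234.4054
Price P = Σ PV = 2,437.9347.
Macaulay duration = Σ(t·PV) / P = 13,234.4054 / 2,437.9347 = 5.42853 half-year periods.
In years: 5.42853 / 2 = 2.71427 years.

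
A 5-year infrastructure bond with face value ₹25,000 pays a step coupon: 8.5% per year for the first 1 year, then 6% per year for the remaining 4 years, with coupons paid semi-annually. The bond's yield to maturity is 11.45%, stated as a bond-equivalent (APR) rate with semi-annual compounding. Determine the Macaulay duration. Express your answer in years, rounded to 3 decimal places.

4.204 years

Periodic yield y = 0.05725. Discount each cash flow and weight by its period:
  t   CF        PV=CF/(1+0.05725)^t    t·PV
  1     1,062.50     1,004.9657     1,004.9657
  2     1,062.50       950.5469     1,901.0938
  3       750.00       634.6411     1,903.9232
  4       750.00       600.2753     2,401.1013
  5       750.00       567.7705     2,838.8523
  6       750.00       537.0257     3,222.1544
  7       750.00       507.9458     3,555.6209
  8       750.00       480.4406     3,843.5249
  9       750.00       454.4248     4,089.8231
  10   25,750.00    14,757.0754   147,570.7536
  Σ                 20,495.1118   172,331.8133
Price P = Σ PV = 20,495.1118.
Macaulay duration = Σ(t·PV) / P = 172,331.8133 / 20,495.1118 = 8.40843 half-year periods.
In years: 8.40843 / 2 = 4.20422 years.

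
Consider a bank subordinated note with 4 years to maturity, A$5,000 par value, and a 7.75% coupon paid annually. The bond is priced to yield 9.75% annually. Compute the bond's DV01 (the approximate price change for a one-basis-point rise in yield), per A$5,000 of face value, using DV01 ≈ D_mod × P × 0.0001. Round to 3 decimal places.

Periodic yield y = 0.0975.
  t   CF        PV=CF/(1+0.0975)^t    t·PV
  1       387.50       353.0752       353.0752
  2       387.50       321.7086       643.4172
  3       387.50       293.1286       879.3857
  4     5,387.50     3,713.3781    14,853.5123
  Σ                  4,681.2904    16,729.3902
P = 4,681.2904; D_Mac = 3.57367 yrs; D_mod = 3.25619 yrs.
DV01 ≈ 3.25619 × 4,681.2904 × 0.0001 = 1.524318.

A$1.524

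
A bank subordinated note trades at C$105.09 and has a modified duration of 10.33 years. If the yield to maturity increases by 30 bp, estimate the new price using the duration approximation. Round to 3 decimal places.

C$101.833

Duration approximation: ΔP/P ≈ -D_mod · Δy = -10.33 × (+0.003) = -0.030990.
New price ≈ 105.09 × (1 - 0.030990) = 101.8332609.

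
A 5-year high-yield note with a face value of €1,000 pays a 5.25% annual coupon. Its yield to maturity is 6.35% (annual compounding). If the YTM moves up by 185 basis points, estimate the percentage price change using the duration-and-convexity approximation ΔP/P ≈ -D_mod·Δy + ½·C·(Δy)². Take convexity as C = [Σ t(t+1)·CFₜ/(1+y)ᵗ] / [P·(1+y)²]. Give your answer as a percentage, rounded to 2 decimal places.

-7.45%

With y = 0.0635:
  t   CF        PV=CF/(1+0.0635)^t    t·PV        t(t+1)·PV
  1        52.50        49.3653        49.3653          98.7306
  2        52.50        46.4178        92.8355         278.5066
  3        52.50        43.6462       130.9387         523.7549
  4        52.50        41.0402       164.1607         820.8037
  5     1,052.50       773.6324     3,868.1619      23,208.9711
  Σ                    954.1019     4,305.4622      24,930.7670
P = 954.1019; D_Mac = 4.51258 yrs; D_mod = 4.24314 yrs; C = 23.10287.
Duration effect: -4.24314 × (+0.0185) = -0.078498
Convexity effect: 0.5 × 23.10287 × (0.0185)² = +0.0039535
ΔP/P ≈ -0.078498 + 0.0039535 = -0.074545 = -7.4545%.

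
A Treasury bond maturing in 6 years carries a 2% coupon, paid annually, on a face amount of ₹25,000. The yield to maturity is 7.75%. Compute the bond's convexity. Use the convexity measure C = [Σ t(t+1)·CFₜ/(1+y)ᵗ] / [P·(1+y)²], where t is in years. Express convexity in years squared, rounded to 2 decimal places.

With y = 0.0775:
  t   CF        PV=CF/(1+0.0775)^t    t·PV        t(t+1)·PV
  1       500.00       464.0371       464.0371         928.0742
  2       500.00       430.6609       861.3218       2,583.9654
  3       500.00       399.6853     1,199.0559       4,796.2235
  4       500.00       370.9376     1,483.7505       7,418.7525
  5       500.00       344.2577     1,721.2883      10,327.7297
  6    25,500.00    16,294.3300    97,765.9800     684,361.8598
  Σ                 18,303.9086   103,495.4336     710,416.6052
P = 18,303.9086.
Convexity = Σ t(t+1)·PV / [P·(1+y)²] = 710,416.6052 / (18,303.9086 × 1.161006) = 33.42987.

33.43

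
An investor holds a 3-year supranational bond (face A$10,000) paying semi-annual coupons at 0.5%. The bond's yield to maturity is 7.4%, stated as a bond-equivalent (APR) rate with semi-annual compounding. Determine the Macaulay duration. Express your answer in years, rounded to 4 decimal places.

Periodic yield y = 0.037. Discount each cash flow and weight by its period:
  t   CF        PV=CF/(1+0.037)^t    t·PV
  1        25.00        24.1080        24.1080
  2        25.00        23.2478        46.4957
  3        25.00        22.4184        67.2551
  4        25.00        21.6185        86.4739
  5        25.00        20.8471       104.2356
  6    10,025.00     8,061.4255    48,368.5528
  Σ                  8,173.6653    48,697.1211
Price P = Σ PV = 8,173.6653.
Macaulay duration = Σ(t·PV) / P = 48,697.1211 / 8,173.6653 = 5.95781 half-year periods.
In years: 5.95781 / 2 = 2.97890 years.

2.9789 years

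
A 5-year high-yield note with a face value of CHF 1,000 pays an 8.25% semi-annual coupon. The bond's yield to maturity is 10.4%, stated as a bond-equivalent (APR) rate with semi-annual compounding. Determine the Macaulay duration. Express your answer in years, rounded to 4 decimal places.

Periodic yield y = 0.052. Discount each cash flow and weight by its period:
  t   CF        PV=CF/(1+0.052)^t    t·PV
  1        41.25        39.2110        39.2110
  2        41.25        37.2728        74.5457
  3        41.25        35.4305       106.2914
  4        41.25        33.6791       134.7166
  5        41.25        32.0144       160.0720
  6        41.25        30.4319       182.5916
  7        41.25        28.9277       202.4938
  8        41.25        27.4978       219.9824
  9        41.25        26.1386       235.2474
  10    1,041.25       627.1878     6,271.8782
  Σ                    917.7917     7,627.0301
Price P = Σ PV = 917.7917.
Macaulay duration = Σ(t·PV) / P = 7,627.0301 / 917.7917 = 8.31020 half-year periods.
In years: 8.31020 / 2 = 4.15510 years.

4.1551 years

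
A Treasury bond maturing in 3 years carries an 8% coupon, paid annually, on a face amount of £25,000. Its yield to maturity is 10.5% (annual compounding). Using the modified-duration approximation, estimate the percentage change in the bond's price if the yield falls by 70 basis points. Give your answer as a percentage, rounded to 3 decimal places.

+1.758%

Periodic yield y = 0.105. Modified duration first:
  t   CF        PV=CF/(1+0.105)^t    t·PV
  1     2,000.00     1,809.9548     1,809.9548
  2     2,000.00     1,637.9681     3,275.9362
  3    27,000.00    20,011.3750    60,034.1250
  Σ                 23,459.2978    65,120.0159
P = 23,459.2978; D_Mac = 2.77587 yrs; D_mod = 2.77587/(1+0.105) = 2.51210 yrs.
ΔP/P ≈ -D_mod · Δy = -2.51210 × (-0.007) = +0.017585 = +1.7585%.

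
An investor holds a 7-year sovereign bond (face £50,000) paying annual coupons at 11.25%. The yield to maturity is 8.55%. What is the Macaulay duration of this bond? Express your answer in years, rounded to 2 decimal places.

Periodic yield y = 0.0855. Discount each cash flow and weight by its year:
  t   CF        PV=CF/(1+0.0855)^t    t·PV
  1     5,625.00     5,181.9438     5,181.9438
  2     5,625.00     4,773.7852     9,547.5703
  3     5,625.00     4,397.7754    13,193.3261
  4     5,625.00     4,051.3822    16,205.5288
  5     5,625.00     3,732.2729    18,661.3643
  6     5,625.00     3,438.2984    20,629.7902
  7    55,625.00    31,322.8470   219,259.9292
  Σ                 56,898.3048   302,679.4528
Price P = Σ PV = 56,898.3048.
Macaulay duration = Σ(t·PV) / P = 302,679.4528 / 56,898.3048 = 5.31966 years.

5.32 years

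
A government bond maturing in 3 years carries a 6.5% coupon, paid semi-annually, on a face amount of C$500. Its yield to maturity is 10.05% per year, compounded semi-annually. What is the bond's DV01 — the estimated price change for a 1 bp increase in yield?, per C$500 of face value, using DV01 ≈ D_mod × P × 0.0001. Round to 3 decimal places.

C$0.120

Periodic yield y = 0.05025.
  t   CF        PV=CF/(1+0.05025)^t    t·PV
  1        16.25        15.4725        15.4725
  2        16.25        14.7322        29.4644
  3        16.25        14.0273        42.0820
  4        16.25        13.3562        53.4248
  5        16.25        12.7172        63.5858
  6       516.25       384.6838     2,308.1029
  Σ                    454.9892     2,512.1324
P = 454.9892; D_Mac = 5.52130 half-year periods = 2.76065 yrs; D_mod = 2.62857 yrs.
DV01 ≈ 2.62857 × 454.9892 × 0.0001 = 0.119597.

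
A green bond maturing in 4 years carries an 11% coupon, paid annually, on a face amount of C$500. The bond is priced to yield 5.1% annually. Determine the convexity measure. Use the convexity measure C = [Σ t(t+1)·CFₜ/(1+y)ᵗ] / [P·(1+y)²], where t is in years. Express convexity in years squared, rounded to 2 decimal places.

15.08

With y = 0.051:
  t   CF        PV=CF/(1+0.051)^t    t·PV        t(t+1)·PV
  1        55.00        52.3311        52.3311         104.6622
  2        55.00        49.7917        99.5835         298.7504
  3        55.00        47.3756       142.1267         568.5070
  4       555.00       454.8646     1,819.4583       9,097.2916
  Σ                    604.3630     2,113.4996      10,069.2112
P = 604.3630.
Convexity = Σ t(t+1)·PV / [P·(1+y)²] = 10,069.2112 / (604.3630 × 1.104601) = 15.08315.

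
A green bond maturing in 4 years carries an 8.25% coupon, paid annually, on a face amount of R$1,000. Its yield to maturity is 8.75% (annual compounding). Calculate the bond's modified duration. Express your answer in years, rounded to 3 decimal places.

3.275 years

Periodic yield y = 0.0875. First find Macaulay duration:
  t   CF        PV=CF/(1+0.0875)^t    t·PV
  1        82.50        75.8621        75.8621
  2        82.50        69.7582       139.5164
  3        82.50        64.1455       192.4365
  4     1,082.50       773.9463     3,095.7853
  Σ                    983.7121     3,503.6003
P = 983.7121; Macaulay duration = 3,503.6003 / 983.7121 = 3.56161 years.
Modified duration = D_Mac / (1 + y) = 3.56161 / 1.0875 = 3.27504 years.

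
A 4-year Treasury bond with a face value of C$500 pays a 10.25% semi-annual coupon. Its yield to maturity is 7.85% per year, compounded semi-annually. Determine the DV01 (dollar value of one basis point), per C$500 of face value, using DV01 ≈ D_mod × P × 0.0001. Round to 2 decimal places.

C$0.18

Periodic yield y = 0.03925.
  t   CF        PV=CF/(1+0.03925)^t    t·PV
  1       25.625        24.6572        24.6572
  2       25.625        23.7260        47.4519
  3       25.625        22.8299        68.4897
  4       25.625        21.9677        87.8706
  5       25.625        21.1380       105.6900
  6       25.625        20.3397       122.0380
  7       25.625        19.5715       137.0004
  8      525.625       386.2920     3,090.3362
  Σ                    540.5219     3,683.5339
P = 540.5219; D_Mac = 6.81477 half-year periods = 3.40739 yrs; D_mod = 3.27870 yrs.
DV01 ≈ 3.27870 × 540.5219 × 0.0001 = 0.177221.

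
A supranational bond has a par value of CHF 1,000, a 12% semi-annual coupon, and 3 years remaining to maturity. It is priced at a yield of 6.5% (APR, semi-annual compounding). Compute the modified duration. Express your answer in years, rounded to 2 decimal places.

Periodic yield y = 0.0325. First find Macaulay duration:
  t   CF        PV=CF/(1+0.0325)^t    t·PV
  1        60.00        58.1114        58.1114
  2        60.00        56.2822       112.5644
  3        60.00        54.5106       163.5318
  4        60.00        52.7948       211.1791
  5        60.00        51.1330       255.6648
  6     1,060.00       874.9143     5,249.4857
  Σ                  1,147.7462     6,050.5372
P = 1,147.7462; Macaulay duration = 6,050.5372 / 1,147.7462 = 5.27167 half-year periods = 2.63583 years.
Modified duration = D_Mac / (1 + y) = 2.63583 / 1.0325 = 2.55287 years.

2.55 years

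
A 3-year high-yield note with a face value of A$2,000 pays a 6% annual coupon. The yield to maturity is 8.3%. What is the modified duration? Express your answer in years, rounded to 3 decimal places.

2.611 years

Periodic yield y = 0.083. First find Macaulay duration:
  t   CF        PV=CF/(1+0.083)^t    t·PV
  1       120.00       110.8033       110.8033
  2       120.00       102.3115       204.6229
  3     2,120.00     1,668.9775     5,006.9326
  Σ                  1,882.0923     5,322.3589
P = 1,882.0923; Macaulay duration = 5,322.3589 / 1,882.0923 = 2.82789 years.
Modified duration = D_Mac / (1 + y) = 2.82789 / 1.083 = 2.61117 years.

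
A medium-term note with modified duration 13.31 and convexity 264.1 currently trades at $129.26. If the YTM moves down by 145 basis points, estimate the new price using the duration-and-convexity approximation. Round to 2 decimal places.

Duration effect: -D_mod·Δy = -13.31 × (-0.0145) = +0.192995
Convexity effect: ½·C·(Δy)² = 0.5 × 264.1 × (-0.0145)² = +0.0277635125
ΔP/P ≈ +0.192995 + 0.0277635125 = +0.2207585125
New price ≈ 129.26 × (1 + 0.2207585125) = 157.79524532575.

$157.80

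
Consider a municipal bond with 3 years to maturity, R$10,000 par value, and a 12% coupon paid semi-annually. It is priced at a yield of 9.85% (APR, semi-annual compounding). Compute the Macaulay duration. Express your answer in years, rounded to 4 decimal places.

Periodic yield y = 0.04925. Discount each cash flow and weight by its period:
  t   CF        PV=CF/(1+0.04925)^t    t·PV
  1       600.00       571.8370       571.8370
  2       600.00       544.9960     1,089.9919
  3       600.00       519.4148     1,558.2444
  4       600.00       495.0344     1,980.1374
  5       600.00       471.7983     2,358.9914
  6    10,600.00     7,943.8676    47,663.2057
  Σ                 10,546.9481    55,222.4079
Price P = Σ PV = 10,546.9481.
Macaulay duration = Σ(t·PV) / P = 55,222.4079 / 10,546.9481 = 5.23587 half-year periods.
In years: 5.23587 / 2 = 2.61793 years.

2.6179 years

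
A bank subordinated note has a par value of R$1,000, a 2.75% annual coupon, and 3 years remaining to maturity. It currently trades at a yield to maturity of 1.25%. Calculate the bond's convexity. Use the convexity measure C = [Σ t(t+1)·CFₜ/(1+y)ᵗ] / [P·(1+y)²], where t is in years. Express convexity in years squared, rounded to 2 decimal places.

11.30

With y = 0.0125:
  t   CF        PV=CF/(1+0.0125)^t    t·PV        t(t+1)·PV
  1        27.50        27.1605        27.1605          54.3210
  2        27.50        26.8252        53.6504         160.9511
  3     1,027.50       989.9123     2,969.7370      11,878.9480
  Σ                  1,043.8980     3,050.5479      12,094.2201
P = 1,043.8980.
Convexity = Σ t(t+1)·PV / [P·(1+y)²] = 12,094.2201 / (1,043.8980 × 1.025156) = 11.30133.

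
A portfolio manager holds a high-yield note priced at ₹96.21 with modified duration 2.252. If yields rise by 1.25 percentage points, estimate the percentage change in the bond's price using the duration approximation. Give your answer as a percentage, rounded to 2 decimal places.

Duration approximation: ΔP/P ≈ -D_mod · Δy = -2.252 × (+0.0125) = -0.028150.
As a percentage: -2.8150%.

-2.82%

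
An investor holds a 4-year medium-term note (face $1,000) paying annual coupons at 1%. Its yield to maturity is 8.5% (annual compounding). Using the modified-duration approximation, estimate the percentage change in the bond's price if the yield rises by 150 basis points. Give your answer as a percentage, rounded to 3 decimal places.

Periodic yield y = 0.085. Modified duration first:
  t   CF        PV=CF/(1+0.085)^t    t·PV
  1        10.00         9.2166         9.2166
  2        10.00         8.4946        16.9891
  3        10.00         7.8291        23.4872
  4     1,010.00       728.7900     2,915.1601
  Σ                    754.3303     2,964.8530
P = 754.3303; D_Mac = 3.93044 yrs; D_mod = 3.93044/(1+0.085) = 3.62253 yrs.
ΔP/P ≈ -D_mod · Δy = -3.62253 × (+0.015) = -0.054338 = -5.4338%.

-5.434%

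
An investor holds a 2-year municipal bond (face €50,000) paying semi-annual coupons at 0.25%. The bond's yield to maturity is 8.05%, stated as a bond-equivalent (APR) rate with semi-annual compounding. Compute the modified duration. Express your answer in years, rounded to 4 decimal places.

Periodic yield y = 0.04025. First find Macaulay duration:
  t   CF        PV=CF/(1+0.04025)^t    t·PV
  1        62.50        60.0817        60.0817
  2        62.50        57.7570       115.5140
  3        62.50        55.5222       166.5667
  4    50,062.50    42,752.5118   171,010.0472
  Σ                 42,925.8727   171,352.2096
P = 42,925.8727; Macaulay duration = 171,352.2096 / 42,925.8727 = 3.99182 half-year periods = 1.99591 years.
Modified duration = D_Mac / (1 + y) = 1.99591 / 1.04025 = 1.91868 years.

1.9187 years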